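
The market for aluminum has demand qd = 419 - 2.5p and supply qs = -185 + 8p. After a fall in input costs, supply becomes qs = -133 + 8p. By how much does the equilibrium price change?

Original equilibrium: p* = 1208/21, q* = 5779/21.
New equilibrium: 419 - 2.5p = -133 + 8p, so 552 = 10.5p and p' = 368/7; q' = 419 − 2.5(368/7) = 2013/7.
Change in price: 368/7 − 1208/21 = -104/21.

Δp = -104/21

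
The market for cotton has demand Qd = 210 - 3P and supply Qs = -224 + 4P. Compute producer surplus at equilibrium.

Equilibrium: 210 - 3P = -224 + 4P gives P* = 62, Q* = 24.
Supply starts at P = 56 (where Qs = 0).
PS = ½(62 − 56)(24) = 72.

Producer surplus = 72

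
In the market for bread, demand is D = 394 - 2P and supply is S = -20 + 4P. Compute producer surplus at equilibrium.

Equilibrium: 394 - 2P = -20 + 4P gives P* = 69, Q* = 256.
Supply starts at P = 5 (where S = 0).
PS = ½(69 − 5)(256) = 8192.

Producer surplus = 8192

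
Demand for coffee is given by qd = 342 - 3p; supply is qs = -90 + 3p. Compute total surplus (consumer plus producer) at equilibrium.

Total surplus = 5292

Equilibrium: 342 - 3p = -90 + 3p gives p* = 72, q* = 126.
Demand choke price: p = 114; supply starts at p = 30.
CS = ½(114 − 72)(126) = 2646; PS = ½(72 − 30)(126) = 2646.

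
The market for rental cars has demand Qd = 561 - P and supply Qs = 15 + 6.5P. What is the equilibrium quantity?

Q* = 488.2

Set Qd = Qs: 561 - P = 15 + 6.5P.
546 = 7.5P, so P* = 72.8.
Q* = 561 − 1(72.8) = 488.2.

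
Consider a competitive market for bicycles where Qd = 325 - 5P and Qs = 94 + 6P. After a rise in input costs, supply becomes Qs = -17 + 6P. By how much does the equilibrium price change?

Original equilibrium: P* = 21, Q* = 220.
New equilibrium: 325 - 5P = -17 + 6P, so 342 = 11P and P' = 342/11; Q' = 325 − 5(342/11) = 1865/11.
Change in price: 342/11 − 21 = 111/11.

ΔP = 111/11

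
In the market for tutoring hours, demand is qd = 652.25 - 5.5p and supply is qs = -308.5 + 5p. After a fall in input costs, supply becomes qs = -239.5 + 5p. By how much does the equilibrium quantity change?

Original equilibrium: p* = 91.5, q* = 149.
New equilibrium: 652.25 - 5.5p = -239.5 + 5p, so 891.75 = 10.5p and p' = 1189/14; q' = 652.25 − 5.5(1189/14) = 1296/7.
Change in quantity: 1296/7 − 149 = 253/7.

Δq = 253/7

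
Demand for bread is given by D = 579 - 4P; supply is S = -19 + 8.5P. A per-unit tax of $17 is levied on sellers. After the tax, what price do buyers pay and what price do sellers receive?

Pre-tax equilibrium: P* = 47.84, Q* = 387.64.
Tax on sellers shifts supply to S = -19 + 8.5(P − 17) = -163.5 + 8.5P.
579 - 4P = -163.5 + 8.5P gives buyer price Pb = 59.4; sellers receive Ps = 59.4 − 17 = 42.4.
New quantity: Q = 579 − 4(59.4) = 341.4.

Buyers pay $59.4, sellers receive $42.4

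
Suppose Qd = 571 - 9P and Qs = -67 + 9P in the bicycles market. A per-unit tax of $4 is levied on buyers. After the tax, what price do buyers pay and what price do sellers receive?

Buyers pay 337/9, sellers receive 301/9

Pre-tax equilibrium: P* = 319/9, Q* = 252.
Tax on buyers shifts demand to Qd = 571 − 9(P + 4) = 535 - 9P.
535 - 9P = -67 + 9P gives seller price Ps = 301/9; buyers pay Pb = 301/9 + 4 = 337/9.
New quantity: Q = 571 − 9(337/9) = 234.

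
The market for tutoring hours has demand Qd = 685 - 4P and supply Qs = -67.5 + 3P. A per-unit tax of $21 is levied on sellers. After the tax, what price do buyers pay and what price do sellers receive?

Pre-tax equilibrium: P* = 107.5, Q* = 255.
Tax on sellers shifts supply to Qs = -67.5 + 3(P − 21) = -130.5 + 3P.
685 - 4P = -130.5 + 3P gives buyer price Pb = 116.5; sellers receive Ps = 116.5 − 21 = 95.5.
New quantity: Q = 685 − 4(116.5) = 219.

Buyers pay $116.5, sellers receive $95.5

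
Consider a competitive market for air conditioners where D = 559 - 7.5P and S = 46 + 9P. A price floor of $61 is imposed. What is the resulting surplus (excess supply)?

Equilibrium price would be P* = 342/11, so the floor at 61 binds.
At P = 61: D = 101.5, S = 595.
Surplus = 595 − 101.5 = 493.5.

Surplus = 493.5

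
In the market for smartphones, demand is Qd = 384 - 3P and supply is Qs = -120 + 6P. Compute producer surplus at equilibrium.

Producer surplus = 3888

Equilibrium: 384 - 3P = -120 + 6P gives P* = 56, Q* = 216.
Supply starts at P = 20 (where Qs = 0).
PS = ½(56 − 20)(216) = 3888.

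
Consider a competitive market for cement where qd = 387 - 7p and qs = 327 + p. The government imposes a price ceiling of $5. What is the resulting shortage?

Shortage = 20

Equilibrium price would be p* = 7.5, so the ceiling at 5 binds.
At p = 5: qd = 387 − 7(5) = 352, qs = 327 + 1(5) = 332.
Shortage = 352 − 332 = 20.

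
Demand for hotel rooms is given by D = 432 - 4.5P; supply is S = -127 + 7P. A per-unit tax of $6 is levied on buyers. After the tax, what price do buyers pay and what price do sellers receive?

Buyers pay 1202/23, sellers receive 1064/23

Pre-tax equilibrium: P* = 1118/23, Q* = 4905/23.
Tax on buyers shifts demand to D = 432 − 4.5(P + 6) = 405 - 4.5P.
405 - 4.5P = -127 + 7P gives seller price Ps = 1064/23; buyers pay Pb = 1064/23 + 6 = 1202/23.
New quantity: Q = 432 − 4.5(1202/23) = 4527/23.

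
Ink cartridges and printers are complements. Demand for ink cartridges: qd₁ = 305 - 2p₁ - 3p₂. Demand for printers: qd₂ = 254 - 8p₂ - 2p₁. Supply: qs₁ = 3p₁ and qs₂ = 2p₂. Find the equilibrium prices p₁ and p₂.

Market 1: 305 - 2p₁ - 3p₂ = 3p₁ → 5p₁ + 3p₂ = 305.
Market 2: 10p₂ + 2p₁ = 254.
Eliminating p₂: 10×(1) − 3×(2) gives 44p₁ = 2288, so p₁ = 52.
Back-substitute into (2): p₂ = (254 − 2×52) / 10 = 15.

p₁ = 52, p₂ = 15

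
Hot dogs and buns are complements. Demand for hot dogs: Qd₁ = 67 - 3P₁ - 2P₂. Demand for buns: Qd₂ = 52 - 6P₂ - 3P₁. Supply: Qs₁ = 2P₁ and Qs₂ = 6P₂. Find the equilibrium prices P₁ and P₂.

P₁ = 350/27, P₂ = 59/54

Market 1: 67 - 3P₁ - 2P₂ = 2P₁ → 5P₁ + 2P₂ = 67.
Market 2: 12P₂ + 3P₁ = 52.
Eliminating P₂: 12×(1) − 2×(2) gives 54P₁ = 700, so P₁ = 350/27.
Back-substitute into (2): P₂ = (52 − 3×350/27) / 12 = 59/54.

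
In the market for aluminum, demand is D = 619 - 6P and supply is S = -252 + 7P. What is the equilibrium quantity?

Set D = S: 619 - 6P = -252 + 7P.
871 = 13P, so P* = 67.
Q* = 619 − 6(67) = 217.

Q* = 217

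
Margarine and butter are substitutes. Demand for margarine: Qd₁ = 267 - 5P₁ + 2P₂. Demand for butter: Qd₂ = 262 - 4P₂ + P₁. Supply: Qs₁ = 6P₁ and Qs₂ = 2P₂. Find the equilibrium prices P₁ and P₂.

P₁ = 33.21875, P₂ = 49.203125

Market 1: 267 - 5P₁ + 2P₂ = 6P₁ → 11P₁ - 2P₂ = 267.
Market 2: 6P₂ - P₁ = 262.
Eliminating P₂: 6×(1) + 2×(2) gives 64P₁ = 2126, so P₁ = 33.21875.
Back-substitute into (2): P₂ = (262 + 1×33.21875) / 6 = 49.203125.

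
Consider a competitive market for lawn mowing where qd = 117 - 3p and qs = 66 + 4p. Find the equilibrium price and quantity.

Set qd = qs: 117 - 3p = 66 + 4p.
51 = 7p, so p* = 51/7.
q* = 117 − 3(51/7) = 666/7.

p* = 51/7, q* = 666/7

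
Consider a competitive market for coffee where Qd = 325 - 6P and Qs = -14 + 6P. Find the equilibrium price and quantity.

Set Qd = Qs: 325 - 6P = -14 + 6P.
339 = 12P, so P* = 28.25.
Q* = 325 − 6(28.25) = 155.5.

P* = 28.25, Q* = 155.5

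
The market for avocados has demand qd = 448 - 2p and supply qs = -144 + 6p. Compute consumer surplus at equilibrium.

Equilibrium: 448 - 2p = -144 + 6p gives p* = 74, q* = 300.
Demand choke price (qd = 0): p = 224.
CS = ½(224 − 74)(300) = 22500.

Consumer surplus = 22500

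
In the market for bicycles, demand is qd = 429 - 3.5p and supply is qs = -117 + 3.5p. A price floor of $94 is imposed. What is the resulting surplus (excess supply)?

Equilibrium price would be p* = 78, so the floor at 94 binds.
At p = 94: qd = 100, qs = 212.
Surplus = 212 − 100 = 112.

Surplus = 112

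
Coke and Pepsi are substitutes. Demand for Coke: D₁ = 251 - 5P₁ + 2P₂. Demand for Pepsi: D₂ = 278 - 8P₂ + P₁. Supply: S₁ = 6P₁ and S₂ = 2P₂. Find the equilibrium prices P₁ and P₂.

Market 1: 251 - 5P₁ + 2P₂ = 6P₁ → 11P₁ - 2P₂ = 251.
Market 2: 10P₂ - P₁ = 278.
Eliminating P₂: 10×(1) + 2×(2) gives 108P₁ = 3066, so P₁ = 511/18.
Back-substitute into (2): P₂ = (278 + 1×511/18) / 10 = 1103/36.

P₁ = 511/18, P₂ = 1103/36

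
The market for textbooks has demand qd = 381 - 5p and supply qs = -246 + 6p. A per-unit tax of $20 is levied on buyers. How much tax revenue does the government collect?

Pre-tax equilibrium: p* = 57, q* = 96.
Tax on buyers shifts demand to qd = 381 − 5(p + 20) = 281 - 5p.
281 - 5p = -246 + 6p gives seller price ps = 527/11; buyers pay pb = 527/11 + 20 = 747/11.
New quantity: q = 381 − 5(747/11) = 456/11.
Revenue = 20 × 456/11 = 9120/11.

Tax revenue = 9120/11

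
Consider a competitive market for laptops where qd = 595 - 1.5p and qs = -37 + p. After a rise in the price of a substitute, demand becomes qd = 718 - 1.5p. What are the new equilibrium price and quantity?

p' = 302, q' = 265

Original equilibrium: p* = 252.8, q* = 215.8.
New equilibrium: 718 - 1.5p = -37 + p, so 755 = 2.5p and p' = 302; q' = 718 − 1.5(302) = 265.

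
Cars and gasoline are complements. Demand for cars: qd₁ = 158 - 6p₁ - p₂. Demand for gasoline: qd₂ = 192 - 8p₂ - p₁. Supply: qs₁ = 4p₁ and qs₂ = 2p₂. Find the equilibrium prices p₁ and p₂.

Market 1: 158 - 6p₁ - p₂ = 4p₁ → 10p₁ + p₂ = 158.
Market 2: 10p₂ + p₁ = 192.
Eliminating p₂: 10×(1) − 1×(2) gives 99p₁ = 1388, so p₁ = 1388/99.
Back-substitute into (2): p₂ = (192 − 1×1388/99) / 10 = 1762/99.

p₁ = 1388/99, p₂ = 1762/99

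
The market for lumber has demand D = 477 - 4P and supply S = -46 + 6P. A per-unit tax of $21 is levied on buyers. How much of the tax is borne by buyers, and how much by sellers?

Pre-tax equilibrium: P* = 52.3, Q* = 267.8.
Tax on buyers shifts demand to D = 477 − 4(P + 21) = 393 - 4P.
393 - 4P = -46 + 6P gives seller price Ps = 43.9; buyers pay Pb = 43.9 + 21 = 64.9.
New quantity: Q = 477 − 4(64.9) = 217.4.
Buyer burden = 64.9 − 52.3 = 12.6; seller burden = 52.3 − 43.9 = 8.4.

Buyers bear $12.6, sellers bear $8.4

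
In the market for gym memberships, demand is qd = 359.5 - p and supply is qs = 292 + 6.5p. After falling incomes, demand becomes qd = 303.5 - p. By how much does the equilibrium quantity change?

Original equilibrium: p* = 9, q* = 350.5.
New equilibrium: 303.5 - p = 292 + 6.5p, so 11.5 = 7.5p and p' = 23/15; q' = 303.5 − 1(23/15) = 9059/30.
Change in quantity: 9059/30 − 350.5 = -728/15.

Δq = -728/15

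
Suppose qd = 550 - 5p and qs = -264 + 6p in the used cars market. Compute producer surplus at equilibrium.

Equilibrium: 550 - 5p = -264 + 6p gives p* = 74, q* = 180.
Supply starts at p = 44 (where qs = 0).
PS = ½(74 − 44)(180) = 2700.

Producer surplus = 2700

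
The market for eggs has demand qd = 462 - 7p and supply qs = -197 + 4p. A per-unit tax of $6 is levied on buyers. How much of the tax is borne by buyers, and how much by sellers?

Buyers bear 24/11, sellers bear 42/11

Pre-tax equilibrium: p* = 659/11, q* = 469/11.
Tax on buyers shifts demand to qd = 462 − 7(p + 6) = 420 - 7p.
420 - 7p = -197 + 4p gives seller price ps = 617/11; buyers pay pb = 617/11 + 6 = 683/11.
New quantity: q = 462 − 7(683/11) = 301/11.
Buyer burden = 683/11 − 659/11 = 24/11; seller burden = 659/11 − 617/11 = 42/11.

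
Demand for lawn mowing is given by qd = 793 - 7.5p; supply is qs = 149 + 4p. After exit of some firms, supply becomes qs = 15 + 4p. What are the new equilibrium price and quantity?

Original equilibrium: p* = 56, q* = 373.
New equilibrium: 793 - 7.5p = 15 + 4p, so 778 = 11.5p and p' = 1556/23; q' = 793 − 7.5(1556/23) = 6569/23.

p' = 1556/23, q' = 6569/23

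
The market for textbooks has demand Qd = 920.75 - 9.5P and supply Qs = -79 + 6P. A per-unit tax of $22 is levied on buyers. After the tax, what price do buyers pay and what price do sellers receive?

Pre-tax equilibrium: P* = 64.5, Q* = 308.
Tax on buyers shifts demand to Qd = 920.75 − 9.5(P + 22) = 711.75 - 9.5P.
711.75 - 9.5P = -79 + 6P gives seller price Ps = 3163/62; buyers pay Pb = 3163/62 + 22 = 4527/62.
New quantity: Q = 920.75 − 9.5(4527/62) = 7040/31.

Buyers pay 4527/62, sellers receive 3163/62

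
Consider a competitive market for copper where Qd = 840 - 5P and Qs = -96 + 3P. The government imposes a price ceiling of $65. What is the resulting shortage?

Equilibrium price would be P* = 117, so the ceiling at 65 binds.
At P = 65: Qd = 840 − 5(65) = 515, Qs = -96 + 3(65) = 99.
Shortage = 515 − 99 = 416.

Shortage = 416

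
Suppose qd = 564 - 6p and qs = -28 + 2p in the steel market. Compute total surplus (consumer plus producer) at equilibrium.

Equilibrium: 564 - 6p = -28 + 2p gives p* = 74, q* = 120.
Demand choke price: p = 94; supply starts at p = 14.
CS = ½(94 − 74)(120) = 1200; PS = ½(74 − 14)(120) = 3600.

Total surplus = 4800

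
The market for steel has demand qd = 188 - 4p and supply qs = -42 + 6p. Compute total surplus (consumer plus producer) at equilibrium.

Equilibrium: 188 - 4p = -42 + 6p gives p* = 23, q* = 96.
Demand choke price: p = 47; supply starts at p = 7.
CS = ½(47 − 23)(96) = 1152; PS = ½(23 − 7)(96) = 768.

Total surplus = 1920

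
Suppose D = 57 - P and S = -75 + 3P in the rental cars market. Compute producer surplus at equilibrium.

Equilibrium: 57 - P = -75 + 3P gives P* = 33, Q* = 24.
Supply starts at P = 25 (where S = 0).
PS = ½(33 − 25)(24) = 96.

Producer surplus = 96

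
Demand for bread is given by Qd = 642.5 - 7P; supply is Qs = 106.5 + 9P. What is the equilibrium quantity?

Q* = 408

Set Qd = Qs: 642.5 - 7P = 106.5 + 9P.
536 = 16P, so P* = 33.5.
Q* = 642.5 − 7(33.5) = 408.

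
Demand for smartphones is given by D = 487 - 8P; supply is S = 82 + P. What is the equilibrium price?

P* = 45

Set D = S: 487 - 8P = 82 + P.
405 = 9P, so P* = 45.
Q* = 487 − 8(45) = 127.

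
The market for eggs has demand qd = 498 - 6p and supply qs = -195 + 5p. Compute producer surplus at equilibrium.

Producer surplus = 1440

Equilibrium: 498 - 6p = -195 + 5p gives p* = 63, q* = 120.
Supply starts at p = 39 (where qs = 0).
PS = ½(63 − 39)(120) = 1440.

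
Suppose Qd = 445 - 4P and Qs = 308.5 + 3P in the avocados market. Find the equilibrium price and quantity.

Set Qd = Qs: 445 - 4P = 308.5 + 3P.
136.5 = 7P, so P* = 19.5.
Q* = 445 − 4(19.5) = 367.

P* = 19.5, Q* = 367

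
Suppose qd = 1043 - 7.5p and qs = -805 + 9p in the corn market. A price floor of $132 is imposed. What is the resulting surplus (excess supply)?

Equilibrium price would be p* = 112, so the floor at 132 binds.
At p = 132: qd = 53, qs = 383.
Surplus = 383 − 53 = 330.

Surplus = 330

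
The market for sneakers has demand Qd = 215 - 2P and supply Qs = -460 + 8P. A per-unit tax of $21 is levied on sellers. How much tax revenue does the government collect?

Pre-tax equilibrium: P* = 67.5, Q* = 80.
Tax on sellers shifts supply to Qs = -460 + 8(P − 21) = -628 + 8P.
215 - 2P = -628 + 8P gives buyer price Pb = 84.3; sellers receive Ps = 84.3 − 21 = 63.3.
New quantity: Q = 215 − 2(84.3) = 46.4.
Revenue = 21 × 46.4 = 974.4.

Tax revenue = 974.4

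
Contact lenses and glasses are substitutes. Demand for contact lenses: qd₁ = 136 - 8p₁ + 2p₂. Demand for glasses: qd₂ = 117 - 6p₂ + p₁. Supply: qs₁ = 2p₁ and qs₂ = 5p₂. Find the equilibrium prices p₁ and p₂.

p₁ = 865/54, p₂ = 653/54

Market 1: 136 - 8p₁ + 2p₂ = 2p₁ → 10p₁ - 2p₂ = 136.
Market 2: 11p₂ - p₁ = 117.
Eliminating p₂: 11×(1) + 2×(2) gives 108p₁ = 1730, so p₁ = 865/54.
Back-substitute into (2): p₂ = (117 + 1×865/54) / 11 = 653/54.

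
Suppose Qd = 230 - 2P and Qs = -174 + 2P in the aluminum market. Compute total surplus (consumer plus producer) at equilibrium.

Equilibrium: 230 - 2P = -174 + 2P gives P* = 101, Q* = 28.
Demand choke price: P = 115; supply starts at P = 87.
CS = ½(115 − 101)(28) = 196; PS = ½(101 − 87)(28) = 196.

Total surplus = 392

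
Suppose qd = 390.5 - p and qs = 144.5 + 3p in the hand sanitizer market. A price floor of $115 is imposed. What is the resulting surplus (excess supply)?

Equilibrium price would be p* = 61.5, so the floor at 115 binds.
At p = 115: qd = 275.5, qs = 489.5.
Surplus = 489.5 − 275.5 = 214.

Surplus = 214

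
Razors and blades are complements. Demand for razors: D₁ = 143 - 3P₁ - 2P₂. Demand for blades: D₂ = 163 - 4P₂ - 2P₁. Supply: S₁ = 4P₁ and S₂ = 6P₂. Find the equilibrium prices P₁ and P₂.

P₁ = 184/11, P₂ = 285/22

Market 1: 143 - 3P₁ - 2P₂ = 4P₁ → 7P₁ + 2P₂ = 143.
Market 2: 10P₂ + 2P₁ = 163.
Eliminating P₂: 10×(1) − 2×(2) gives 66P₁ = 1104, so P₁ = 184/11.
Back-substitute into (2): P₂ = (163 − 2×184/11) / 10 = 285/22.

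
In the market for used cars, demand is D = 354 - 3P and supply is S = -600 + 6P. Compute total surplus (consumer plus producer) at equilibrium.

Equilibrium: 354 - 3P = -600 + 6P gives P* = 106, Q* = 36.
Demand choke price: P = 118; supply starts at P = 100.
CS = ½(118 − 106)(36) = 216; PS = ½(106 − 100)(36) = 108.

Total surplus = 324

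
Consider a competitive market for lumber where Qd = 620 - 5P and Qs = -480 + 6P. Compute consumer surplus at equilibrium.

Consumer surplus = 1440

Equilibrium: 620 - 5P = -480 + 6P gives P* = 100, Q* = 120.
Demand choke price (Qd = 0): P = 124.
CS = ½(124 − 100)(120) = 1440.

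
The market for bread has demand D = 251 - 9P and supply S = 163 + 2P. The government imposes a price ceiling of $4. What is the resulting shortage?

Equilibrium price would be P* = 8, so the ceiling at 4 binds.
At P = 4: D = 251 − 9(4) = 215, S = 163 + 2(4) = 171.
Shortage = 215 − 171 = 44.

Shortage = 44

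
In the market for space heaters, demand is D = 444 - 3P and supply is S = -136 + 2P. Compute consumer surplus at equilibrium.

Equilibrium: 444 - 3P = -136 + 2P gives P* = 116, Q* = 96.
Demand choke price (D = 0): P = 148.
CS = ½(148 − 116)(96) = 1536.

Consumer surplus = 1536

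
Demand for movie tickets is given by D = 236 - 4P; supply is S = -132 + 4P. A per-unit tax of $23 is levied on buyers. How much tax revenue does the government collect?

Tax revenue = 138

Pre-tax equilibrium: P* = 46, Q* = 52.
Tax on buyers shifts demand to D = 236 − 4(P + 23) = 144 - 4P.
144 - 4P = -132 + 4P gives seller price Ps = 34.5; buyers pay Pb = 34.5 + 23 = 57.5.
New quantity: Q = 236 − 4(57.5) = 6.
Revenue = 23 × 6 = 138.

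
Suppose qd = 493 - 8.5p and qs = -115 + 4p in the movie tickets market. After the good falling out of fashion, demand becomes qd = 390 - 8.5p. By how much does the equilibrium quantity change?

Original equilibrium: p* = 48.64, q* = 79.56.
New equilibrium: 390 - 8.5p = -115 + 4p, so 505 = 12.5p and p' = 40.4; q' = 390 − 8.5(40.4) = 46.6.
Change in quantity: 46.6 − 79.56 = -32.96.

Δq = -32.96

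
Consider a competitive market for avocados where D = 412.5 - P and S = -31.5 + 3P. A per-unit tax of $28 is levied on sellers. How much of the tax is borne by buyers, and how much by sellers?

Buyers bear $21, sellers bear $7

Pre-tax equilibrium: P* = 111, Q* = 301.5.
Tax on sellers shifts supply to S = -31.5 + 3(P − 28) = -115.5 + 3P.
412.5 - P = -115.5 + 3P gives buyer price Pb = 132; sellers receive Ps = 132 − 28 = 104.
New quantity: Q = 412.5 − 1(132) = 280.5.
Buyer burden = 132 − 111 = 21; seller burden = 111 − 104 = 7.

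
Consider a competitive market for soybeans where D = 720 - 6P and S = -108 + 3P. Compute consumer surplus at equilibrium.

Equilibrium: 720 - 6P = -108 + 3P gives P* = 92, Q* = 168.
Demand choke price (D = 0): P = 120.
CS = ½(120 − 92)(168) = 2352.

Consumer surplus = 2352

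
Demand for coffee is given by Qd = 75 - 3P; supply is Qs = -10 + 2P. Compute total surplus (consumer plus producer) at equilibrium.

Equilibrium: 75 - 3P = -10 + 2P gives P* = 17, Q* = 24.
Demand choke price: P = 25; supply starts at P = 5.
CS = ½(25 − 17)(24) = 96; PS = ½(17 − 5)(24) = 144.

Total surplus = 240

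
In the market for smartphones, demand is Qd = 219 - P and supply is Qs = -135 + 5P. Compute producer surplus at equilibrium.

Producer surplus = 2560

Equilibrium: 219 - P = -135 + 5P gives P* = 59, Q* = 160.
Supply starts at P = 27 (where Qs = 0).
PS = ½(59 − 27)(160) = 2560.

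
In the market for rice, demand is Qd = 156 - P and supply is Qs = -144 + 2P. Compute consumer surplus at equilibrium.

Consumer surplus = 1568

Equilibrium: 156 - P = -144 + 2P gives P* = 100, Q* = 56.
Demand choke price (Qd = 0): P = 156.
CS = ½(156 − 100)(56) = 1568.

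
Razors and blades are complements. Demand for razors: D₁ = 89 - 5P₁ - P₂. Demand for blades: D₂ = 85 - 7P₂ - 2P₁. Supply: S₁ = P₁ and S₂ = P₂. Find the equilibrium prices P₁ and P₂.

P₁ = 627/46, P₂ = 166/23

Market 1: 89 - 5P₁ - P₂ = P₁ → 6P₁ + P₂ = 89.
Market 2: 8P₂ + 2P₁ = 85.
Eliminating P₂: 8×(1) − 1×(2) gives 46P₁ = 627, so P₁ = 627/46.
Back-substitute into (2): P₂ = (85 − 2×627/46) / 8 = 166/23.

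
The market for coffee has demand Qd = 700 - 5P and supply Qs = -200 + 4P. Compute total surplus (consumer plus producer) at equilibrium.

Equilibrium: 700 - 5P = -200 + 4P gives P* = 100, Q* = 200.
Demand choke price: P = 140; supply starts at P = 50.
CS = ½(140 − 100)(200) = 4000; PS = ½(100 − 50)(200) = 5000.

Total surplus = 9000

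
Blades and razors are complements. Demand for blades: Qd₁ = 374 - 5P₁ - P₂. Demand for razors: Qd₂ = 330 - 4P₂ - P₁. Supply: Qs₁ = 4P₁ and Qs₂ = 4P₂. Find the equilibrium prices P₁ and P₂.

P₁ = 2662/71, P₂ = 2596/71

Market 1: 374 - 5P₁ - P₂ = 4P₁ → 9P₁ + P₂ = 374.
Market 2: 8P₂ + P₁ = 330.
Eliminating P₂: 8×(1) − 1×(2) gives 71P₁ = 2662, so P₁ = 2662/71.
Back-substitute into (2): P₂ = (330 − 1×2662/71) / 8 = 2596/71.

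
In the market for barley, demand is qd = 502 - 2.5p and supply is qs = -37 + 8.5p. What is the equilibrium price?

Set qd = qs: 502 - 2.5p = -37 + 8.5p.
539 = 11p, so p* = 49.
q* = 502 − 2.5(49) = 379.5.

p* = 49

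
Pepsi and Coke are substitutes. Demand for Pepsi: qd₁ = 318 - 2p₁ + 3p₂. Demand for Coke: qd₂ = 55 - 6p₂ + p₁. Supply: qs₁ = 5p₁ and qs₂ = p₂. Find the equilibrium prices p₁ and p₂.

p₁ = 2391/46, p₂ = 703/46

Market 1: 318 - 2p₁ + 3p₂ = 5p₁ → 7p₁ - 3p₂ = 318.
Market 2: 7p₂ - p₁ = 55.
Eliminating p₂: 7×(1) + 3×(2) gives 46p₁ = 2391, so p₁ = 2391/46.
Back-substitute into (2): p₂ = (55 + 1×2391/46) / 7 = 703/46.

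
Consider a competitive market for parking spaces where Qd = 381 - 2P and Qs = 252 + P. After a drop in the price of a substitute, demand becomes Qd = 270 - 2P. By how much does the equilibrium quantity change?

Original equilibrium: P* = 43, Q* = 295.
New equilibrium: 270 - 2P = 252 + P, so 18 = 3P and P' = 6; Q' = 270 − 2(6) = 258.
Change in quantity: 258 − 295 = -37.

ΔQ = -37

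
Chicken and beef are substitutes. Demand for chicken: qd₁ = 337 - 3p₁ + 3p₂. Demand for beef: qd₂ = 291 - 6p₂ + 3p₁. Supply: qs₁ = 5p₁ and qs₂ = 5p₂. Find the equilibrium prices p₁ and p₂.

Market 1: 337 - 3p₁ + 3p₂ = 5p₁ → 8p₁ - 3p₂ = 337.
Market 2: 11p₂ - 3p₁ = 291.
Eliminating p₂: 11×(1) + 3×(2) gives 79p₁ = 4580, so p₁ = 4580/79.
Back-substitute into (2): p₂ = (291 + 3×4580/79) / 11 = 3339/79.

p₁ = 4580/79, p₂ = 3339/79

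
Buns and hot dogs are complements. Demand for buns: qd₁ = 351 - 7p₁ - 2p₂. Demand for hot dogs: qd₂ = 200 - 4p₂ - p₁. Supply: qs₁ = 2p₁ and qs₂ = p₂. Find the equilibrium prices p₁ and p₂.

Market 1: 351 - 7p₁ - 2p₂ = 2p₁ → 9p₁ + 2p₂ = 351.
Market 2: 5p₂ + p₁ = 200.
Eliminating p₂: 5×(1) − 2×(2) gives 43p₁ = 1355, so p₁ = 1355/43.
Back-substitute into (2): p₂ = (200 − 1×1355/43) / 5 = 1449/43.

p₁ = 1355/43, p₂ = 1449/43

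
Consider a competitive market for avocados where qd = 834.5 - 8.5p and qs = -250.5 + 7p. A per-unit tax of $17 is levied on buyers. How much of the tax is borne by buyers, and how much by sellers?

Pre-tax equilibrium: p* = 70, q* = 239.5.
Tax on buyers shifts demand to qd = 834.5 − 8.5(p + 17) = 690 - 8.5p.
690 - 8.5p = -250.5 + 7p gives seller price ps = 1881/31; buyers pay pb = 1881/31 + 17 = 2408/31.
New quantity: q = 834.5 − 8.5(2408/31) = 10803/62.
Buyer burden = 2408/31 − 70 = 238/31; seller burden = 70 − 1881/31 = 289/31.

Buyers bear 238/31, sellers bear 289/31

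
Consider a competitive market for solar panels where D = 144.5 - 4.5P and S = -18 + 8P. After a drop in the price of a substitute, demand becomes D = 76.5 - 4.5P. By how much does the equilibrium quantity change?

Original equilibrium: P* = 13, Q* = 86.
New equilibrium: 76.5 - 4.5P = -18 + 8P, so 94.5 = 12.5P and P' = 7.56; Q' = 76.5 − 4.5(7.56) = 42.48.
Change in quantity: 42.48 − 86 = -43.52.

ΔQ = -43.52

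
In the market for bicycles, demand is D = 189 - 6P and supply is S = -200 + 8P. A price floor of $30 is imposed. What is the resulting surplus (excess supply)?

Surplus = 31

Equilibrium price would be P* = 389/14, so the floor at 30 binds.
At P = 30: D = 9, S = 40.
Surplus = 40 − 9 = 31.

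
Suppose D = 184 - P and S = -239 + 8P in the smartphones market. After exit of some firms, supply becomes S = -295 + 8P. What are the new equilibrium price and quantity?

Original equilibrium: P* = 47, Q* = 137.
New equilibrium: 184 - P = -295 + 8P, so 479 = 9P and P' = 479/9; Q' = 184 − 1(479/9) = 1177/9.

P' = 479/9, Q' = 1177/9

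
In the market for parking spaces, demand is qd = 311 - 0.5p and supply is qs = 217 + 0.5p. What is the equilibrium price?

p* = 94

Set qd = qs: 311 - 0.5p = 217 + 0.5p.
94 = p, so p* = 94.
q* = 311 − 0.5(94) = 264.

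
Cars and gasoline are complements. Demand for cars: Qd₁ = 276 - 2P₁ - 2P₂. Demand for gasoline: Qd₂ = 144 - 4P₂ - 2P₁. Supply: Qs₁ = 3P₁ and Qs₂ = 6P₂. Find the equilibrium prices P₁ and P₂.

P₁ = 1236/23, P₂ = 84/23

Market 1: 276 - 2P₁ - 2P₂ = 3P₁ → 5P₁ + 2P₂ = 276.
Market 2: 10P₂ + 2P₁ = 144.
Eliminating P₂: 10×(1) − 2×(2) gives 46P₁ = 2472, so P₁ = 1236/23.
Back-substitute into (2): P₂ = (144 − 2×1236/23) / 10 = 84/23.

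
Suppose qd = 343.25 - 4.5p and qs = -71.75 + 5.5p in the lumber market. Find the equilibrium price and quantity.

Set qd = qs: 343.25 - 4.5p = -71.75 + 5.5p.
415 = 10p, so p* = 41.5.
q* = 343.25 − 4.5(41.5) = 156.5.

p* = 41.5, q* = 156.5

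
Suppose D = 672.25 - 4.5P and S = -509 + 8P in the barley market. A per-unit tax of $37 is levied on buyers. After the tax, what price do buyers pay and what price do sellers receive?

Buyers pay $118.18, sellers receive $81.18

Pre-tax equilibrium: P* = 94.5, Q* = 247.
Tax on buyers shifts demand to D = 672.25 − 4.5(P + 37) = 505.75 - 4.5P.
505.75 - 4.5P = -509 + 8P gives seller price Ps = 81.18; buyers pay Pb = 81.18 + 37 = 118.18.
New quantity: Q = 672.25 − 4.5(118.18) = 140.44.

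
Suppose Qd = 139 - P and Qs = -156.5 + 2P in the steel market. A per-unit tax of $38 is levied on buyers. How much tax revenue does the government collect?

Tax revenue = 1729/3

Pre-tax equilibrium: P* = 98.5, Q* = 40.5.
Tax on buyers shifts demand to Qd = 139 − 1(P + 38) = 101 - P.
101 - P = -156.5 + 2P gives seller price Ps = 515/6; buyers pay Pb = 515/6 + 38 = 743/6.
New quantity: Q = 139 − 1(743/6) = 91/6.
Revenue = 38 × 91/6 = 1729/3.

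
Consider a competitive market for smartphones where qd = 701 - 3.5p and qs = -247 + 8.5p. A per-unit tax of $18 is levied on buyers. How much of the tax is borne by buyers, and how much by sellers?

Pre-tax equilibrium: p* = 79, q* = 424.5.
Tax on buyers shifts demand to qd = 701 − 3.5(p + 18) = 638 - 3.5p.
638 - 3.5p = -247 + 8.5p gives seller price ps = 73.75; buyers pay pb = 73.75 + 18 = 91.75.
New quantity: q = 701 − 3.5(91.75) = 379.875.
Buyer burden = 91.75 − 79 = 12.75; seller burden = 79 − 73.75 = 5.25.

Buyers bear $12.75, sellers bear $5.25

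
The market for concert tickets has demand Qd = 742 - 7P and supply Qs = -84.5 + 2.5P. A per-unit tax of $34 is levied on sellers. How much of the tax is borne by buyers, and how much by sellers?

Pre-tax equilibrium: P* = 87, Q* = 133.
Tax on sellers shifts supply to Qs = -84.5 + 2.5(P − 34) = -169.5 + 2.5P.
742 - 7P = -169.5 + 2.5P gives buyer price Pb = 1823/19; sellers receive Ps = 1823/19 − 34 = 1177/19.
New quantity: Q = 742 − 7(1823/19) = 1337/19.
Buyer burden = 1823/19 − 87 = 170/19; seller burden = 87 − 1177/19 = 476/19.

Buyers bear 170/19, sellers bear 476/19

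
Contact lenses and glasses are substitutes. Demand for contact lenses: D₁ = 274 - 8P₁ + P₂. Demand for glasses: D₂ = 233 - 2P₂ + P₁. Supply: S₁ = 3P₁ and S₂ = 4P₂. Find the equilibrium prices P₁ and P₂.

Market 1: 274 - 8P₁ + P₂ = 3P₁ → 11P₁ - P₂ = 274.
Market 2: 6P₂ - P₁ = 233.
Eliminating P₂: 6×(1) + 1×(2) gives 65P₁ = 1877, so P₁ = 1877/65.
Back-substitute into (2): P₂ = (233 + 1×1877/65) / 6 = 2837/65.

P₁ = 1877/65, P₂ = 2837/65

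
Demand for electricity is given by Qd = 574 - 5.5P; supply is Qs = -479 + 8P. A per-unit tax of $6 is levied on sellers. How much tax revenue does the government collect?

Pre-tax equilibrium: P* = 78, Q* = 145.
Tax on sellers shifts supply to Qs = -479 + 8(P − 6) = -527 + 8P.
574 - 5.5P = -527 + 8P gives buyer price Pb = 734/9; sellers receive Ps = 734/9 − 6 = 680/9.
New quantity: Q = 574 − 5.5(734/9) = 1129/9.
Revenue = 6 × 1129/9 = 2258/3.

Tax revenue = 2258/3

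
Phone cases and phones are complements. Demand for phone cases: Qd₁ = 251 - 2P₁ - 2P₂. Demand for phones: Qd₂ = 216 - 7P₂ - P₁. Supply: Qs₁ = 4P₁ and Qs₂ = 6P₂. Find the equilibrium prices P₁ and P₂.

Market 1: 251 - 2P₁ - 2P₂ = 4P₁ → 6P₁ + 2P₂ = 251.
Market 2: 13P₂ + P₁ = 216.
Eliminating P₂: 13×(1) − 2×(2) gives 76P₁ = 2831, so P₁ = 37.25.
Back-substitute into (2): P₂ = (216 − 1×37.25) / 13 = 13.75.

P₁ = 37.25, P₂ = 13.75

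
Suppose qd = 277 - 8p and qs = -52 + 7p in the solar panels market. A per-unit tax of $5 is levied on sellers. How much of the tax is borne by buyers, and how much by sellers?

Pre-tax equilibrium: p* = 329/15, q* = 1523/15.
Tax on sellers shifts supply to qs = -52 + 7(p − 5) = -87 + 7p.
277 - 8p = -87 + 7p gives buyer price pb = 364/15; sellers receive ps = 364/15 − 5 = 289/15.
New quantity: q = 277 − 8(364/15) = 1243/15.
Buyer burden = 364/15 − 329/15 = 7/3; seller burden = 329/15 − 289/15 = 8/3.

Buyers bear 7/3, sellers bear 8/3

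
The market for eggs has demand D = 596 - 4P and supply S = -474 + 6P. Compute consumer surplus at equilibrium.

Equilibrium: 596 - 4P = -474 + 6P gives P* = 107, Q* = 168.
Demand choke price (D = 0): P = 149.
CS = ½(149 − 107)(168) = 3528.

Consumer surplus = 3528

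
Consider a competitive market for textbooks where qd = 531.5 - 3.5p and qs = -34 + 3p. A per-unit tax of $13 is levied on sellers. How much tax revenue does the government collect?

Pre-tax equilibrium: p* = 87, q* = 227.
Tax on sellers shifts supply to qs = -34 + 3(p − 13) = -73 + 3p.
531.5 - 3.5p = -73 + 3p gives buyer price pb = 93; sellers receive ps = 93 − 13 = 80.
New quantity: q = 531.5 − 3.5(93) = 206.
Revenue = 13 × 206 = 2678.

Tax revenue = 2678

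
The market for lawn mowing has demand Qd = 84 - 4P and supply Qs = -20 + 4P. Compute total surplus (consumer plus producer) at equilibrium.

Equilibrium: 84 - 4P = -20 + 4P gives P* = 13, Q* = 32.
Demand choke price: P = 21; supply starts at P = 5.
CS = ½(21 − 13)(32) = 128; PS = ½(13 − 5)(32) = 128.

Total surplus = 256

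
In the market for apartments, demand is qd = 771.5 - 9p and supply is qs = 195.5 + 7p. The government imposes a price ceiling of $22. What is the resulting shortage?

Shortage = 224

Equilibrium price would be p* = 36, so the ceiling at 22 binds.
At p = 22: qd = 771.5 − 9(22) = 573.5, qs = 195.5 + 7(22) = 349.5.
Shortage = 573.5 − 349.5 = 224.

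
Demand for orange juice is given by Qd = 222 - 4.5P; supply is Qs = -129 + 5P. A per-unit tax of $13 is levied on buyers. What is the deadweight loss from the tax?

Pre-tax equilibrium: P* = 702/19, Q* = 1059/19.
Tax on buyers shifts demand to Qd = 222 − 4.5(P + 13) = 163.5 - 4.5P.
163.5 - 4.5P = -129 + 5P gives seller price Ps = 585/19; buyers pay Pb = 585/19 + 13 = 832/19.
New quantity: Q = 222 − 4.5(832/19) = 474/19.
DWL = ½ × 13 × (1059/19 − 474/19) = 7605/38.

Deadweight loss = 7605/38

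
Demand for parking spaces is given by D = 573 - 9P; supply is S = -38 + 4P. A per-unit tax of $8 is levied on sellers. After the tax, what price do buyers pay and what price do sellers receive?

Buyers pay 643/13, sellers receive 539/13

Pre-tax equilibrium: P* = 47, Q* = 150.
Tax on sellers shifts supply to S = -38 + 4(P − 8) = -70 + 4P.
573 - 9P = -70 + 4P gives buyer price Pb = 643/13; sellers receive Ps = 643/13 − 8 = 539/13.
New quantity: Q = 573 − 9(643/13) = 1662/13.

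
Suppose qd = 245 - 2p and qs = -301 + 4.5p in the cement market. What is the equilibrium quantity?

Set qd = qs: 245 - 2p = -301 + 4.5p.
546 = 6.5p, so p* = 84.
q* = 245 − 2(84) = 77.

q* = 77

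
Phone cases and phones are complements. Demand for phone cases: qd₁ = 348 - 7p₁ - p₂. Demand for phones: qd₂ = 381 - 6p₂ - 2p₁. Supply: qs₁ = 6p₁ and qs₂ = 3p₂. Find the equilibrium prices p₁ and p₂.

Market 1: 348 - 7p₁ - p₂ = 6p₁ → 13p₁ + p₂ = 348.
Market 2: 9p₂ + 2p₁ = 381.
Eliminating p₂: 9×(1) − 1×(2) gives 115p₁ = 2751, so p₁ = 2751/115.
Back-substitute into (2): p₂ = (381 − 2×2751/115) / 9 = 4257/115.

p₁ = 2751/115, p₂ = 4257/115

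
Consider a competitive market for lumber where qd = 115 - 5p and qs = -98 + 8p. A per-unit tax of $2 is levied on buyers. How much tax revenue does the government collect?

Tax revenue = 700/13

Pre-tax equilibrium: p* = 213/13, q* = 430/13.
Tax on buyers shifts demand to qd = 115 − 5(p + 2) = 105 - 5p.
105 - 5p = -98 + 8p gives seller price ps = 203/13; buyers pay pb = 203/13 + 2 = 229/13.
New quantity: q = 115 − 5(229/13) = 350/13.
Revenue = 2 × 350/13 = 700/13.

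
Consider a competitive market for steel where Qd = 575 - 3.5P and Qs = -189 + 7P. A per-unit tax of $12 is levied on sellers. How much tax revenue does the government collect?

Pre-tax equilibrium: P* = 1528/21, Q* = 961/3.
Tax on sellers shifts supply to Qs = -189 + 7(P − 12) = -273 + 7P.
575 - 3.5P = -273 + 7P gives buyer price Pb = 1696/21; sellers receive Ps = 1696/21 − 12 = 1444/21.
New quantity: Q = 575 − 3.5(1696/21) = 877/3.
Revenue = 12 × 877/3 = 3508.

Tax revenue = 3508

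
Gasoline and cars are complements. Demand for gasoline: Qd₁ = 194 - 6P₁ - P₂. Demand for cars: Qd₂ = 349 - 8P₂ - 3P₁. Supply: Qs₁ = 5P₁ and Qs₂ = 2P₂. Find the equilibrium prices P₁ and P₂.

Market 1: 194 - 6P₁ - P₂ = 5P₁ → 11P₁ + P₂ = 194.
Market 2: 10P₂ + 3P₁ = 349.
Eliminating P₂: 10×(1) − 1×(2) gives 107P₁ = 1591, so P₁ = 1591/107.
Back-substitute into (2): P₂ = (349 − 3×1591/107) / 10 = 3257/107.

P₁ = 1591/107, P₂ = 3257/107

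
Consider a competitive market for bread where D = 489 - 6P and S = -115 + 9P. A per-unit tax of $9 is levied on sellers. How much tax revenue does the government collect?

Tax revenue = 1935

Pre-tax equilibrium: P* = 604/15, Q* = 247.4.
Tax on sellers shifts supply to S = -115 + 9(P − 9) = -196 + 9P.
489 - 6P = -196 + 9P gives buyer price Pb = 137/3; sellers receive Ps = 137/3 − 9 = 110/3.
New quantity: Q = 489 − 6(137/3) = 215.
Revenue = 9 × 215 = 1935.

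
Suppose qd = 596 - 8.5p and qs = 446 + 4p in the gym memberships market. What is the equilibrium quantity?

q* = 494

Set qd = qs: 596 - 8.5p = 446 + 4p.
150 = 12.5p, so p* = 12.
q* = 596 − 8.5(12) = 494.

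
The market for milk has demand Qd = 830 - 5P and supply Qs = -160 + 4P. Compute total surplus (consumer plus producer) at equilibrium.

Total surplus = 17640

Equilibrium: 830 - 5P = -160 + 4P gives P* = 110, Q* = 280.
Demand choke price: P = 166; supply starts at P = 40.
CS = ½(166 − 110)(280) = 7840; PS = ½(110 − 40)(280) = 9800.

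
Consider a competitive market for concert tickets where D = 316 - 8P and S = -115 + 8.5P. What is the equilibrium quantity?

Set D = S: 316 - 8P = -115 + 8.5P.
431 = 16.5P, so P* = 862/33.
Q* = 316 − 8(862/33) = 3532/33.

Q* = 3532/33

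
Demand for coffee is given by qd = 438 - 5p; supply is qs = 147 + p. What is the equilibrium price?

p* = 48.5

Set qd = qs: 438 - 5p = 147 + p.
291 = 6p, so p* = 48.5.
q* = 438 − 5(48.5) = 195.5.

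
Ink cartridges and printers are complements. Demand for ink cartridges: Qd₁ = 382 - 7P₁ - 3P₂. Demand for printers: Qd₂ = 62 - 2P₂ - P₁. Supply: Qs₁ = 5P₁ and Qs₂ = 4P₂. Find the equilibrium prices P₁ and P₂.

P₁ = 702/23, P₂ = 362/69

Market 1: 382 - 7P₁ - 3P₂ = 5P₁ → 12P₁ + 3P₂ = 382.
Market 2: 6P₂ + P₁ = 62.
Eliminating P₂: 6×(1) − 3×(2) gives 69P₁ = 2106, so P₁ = 702/23.
Back-substitute into (2): P₂ = (62 − 1×702/23) / 6 = 362/69.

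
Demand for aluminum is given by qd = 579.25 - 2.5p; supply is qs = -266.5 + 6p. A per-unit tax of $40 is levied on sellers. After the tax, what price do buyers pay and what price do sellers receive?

Pre-tax equilibrium: p* = 99.5, q* = 330.5.
Tax on sellers shifts supply to qs = -266.5 + 6(p − 40) = -506.5 + 6p.
579.25 - 2.5p = -506.5 + 6p gives buyer price pb = 4343/34; sellers receive ps = 4343/34 − 40 = 2983/34.
New quantity: q = 579.25 − 2.5(4343/34) = 8837/34.

Buyers pay 4343/34, sellers receive 2983/34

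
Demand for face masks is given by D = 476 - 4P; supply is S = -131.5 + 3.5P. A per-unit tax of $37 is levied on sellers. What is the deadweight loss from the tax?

Pre-tax equilibrium: P* = 81, Q* = 152.
Tax on sellers shifts supply to S = -131.5 + 3.5(P − 37) = -261 + 3.5P.
476 - 4P = -261 + 3.5P gives buyer price Pb = 1474/15; sellers receive Ps = 1474/15 − 37 = 919/15.
New quantity: Q = 476 − 4(1474/15) = 1244/15.
DWL = ½ × 37 × (152 − 1244/15) = 19166/15.

Deadweight loss = 19166/15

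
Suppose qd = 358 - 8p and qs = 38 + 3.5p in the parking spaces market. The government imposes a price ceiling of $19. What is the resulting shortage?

Equilibrium price would be p* = 640/23, so the ceiling at 19 binds.
At p = 19: qd = 358 − 8(19) = 206, qs = 38 + 3.5(19) = 104.5.
Shortage = 206 − 104.5 = 101.5.

Shortage = 101.5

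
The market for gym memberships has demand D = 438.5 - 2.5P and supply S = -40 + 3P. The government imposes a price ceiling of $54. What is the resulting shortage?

Equilibrium price would be P* = 87, so the ceiling at 54 binds.
At P = 54: D = 438.5 − 2.5(54) = 303.5, S = -40 + 3(54) = 122.
Shortage = 303.5 − 122 = 181.5.

Shortage = 181.5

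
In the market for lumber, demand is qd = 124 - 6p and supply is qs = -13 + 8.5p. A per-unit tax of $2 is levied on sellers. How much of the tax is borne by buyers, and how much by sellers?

Buyers bear 34/29, sellers bear 24/29

Pre-tax equilibrium: p* = 274/29, q* = 1952/29.
Tax on sellers shifts supply to qs = -13 + 8.5(p − 2) = -30 + 8.5p.
124 - 6p = -30 + 8.5p gives buyer price pb = 308/29; sellers receive ps = 308/29 − 2 = 250/29.
New quantity: q = 124 − 6(308/29) = 1748/29.
Buyer burden = 308/29 − 274/29 = 34/29; seller burden = 274/29 − 250/29 = 24/29.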